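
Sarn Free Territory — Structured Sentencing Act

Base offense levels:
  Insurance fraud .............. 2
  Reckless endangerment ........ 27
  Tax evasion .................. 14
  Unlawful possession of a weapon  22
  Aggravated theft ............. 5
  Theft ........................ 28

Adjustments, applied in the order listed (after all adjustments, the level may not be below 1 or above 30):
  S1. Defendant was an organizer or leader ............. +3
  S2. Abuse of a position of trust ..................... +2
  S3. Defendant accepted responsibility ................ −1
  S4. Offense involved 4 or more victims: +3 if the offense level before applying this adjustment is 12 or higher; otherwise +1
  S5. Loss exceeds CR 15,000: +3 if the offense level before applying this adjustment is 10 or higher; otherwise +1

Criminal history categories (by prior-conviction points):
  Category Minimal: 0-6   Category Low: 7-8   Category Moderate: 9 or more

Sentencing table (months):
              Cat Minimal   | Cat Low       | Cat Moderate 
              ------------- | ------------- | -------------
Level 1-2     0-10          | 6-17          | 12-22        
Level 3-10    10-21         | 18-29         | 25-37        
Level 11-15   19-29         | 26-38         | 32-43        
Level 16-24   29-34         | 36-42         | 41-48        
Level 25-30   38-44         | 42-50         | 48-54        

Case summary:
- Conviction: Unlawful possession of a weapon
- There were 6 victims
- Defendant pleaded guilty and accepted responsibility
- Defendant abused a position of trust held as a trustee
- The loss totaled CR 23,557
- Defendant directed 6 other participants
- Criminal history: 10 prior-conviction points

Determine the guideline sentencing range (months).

Base offense level for unlawful possession of a weapon: 22.
S1 applies: 22 + 3 = 25.
S2 applies: 25 + 2 = 27.
S3 applies: 27 − 1 = 26.
S4 applies (level before this adjustment is 26 ≥ 12, so +3): 26 + 3 = 29.
S5 applies (level before this adjustment is 29 ≥ 10, so +3): 29 + 3 = 32.
Level 32 exceeds the maximum of 30; capped at 30.
Final offense level: 30.
Criminal history: 10 prior points → Category Moderate (9+).
Level 30 falls in the 25-30 band.
Grid: Level 25-30 × Category Moderate = 48-54 months.

48-54 months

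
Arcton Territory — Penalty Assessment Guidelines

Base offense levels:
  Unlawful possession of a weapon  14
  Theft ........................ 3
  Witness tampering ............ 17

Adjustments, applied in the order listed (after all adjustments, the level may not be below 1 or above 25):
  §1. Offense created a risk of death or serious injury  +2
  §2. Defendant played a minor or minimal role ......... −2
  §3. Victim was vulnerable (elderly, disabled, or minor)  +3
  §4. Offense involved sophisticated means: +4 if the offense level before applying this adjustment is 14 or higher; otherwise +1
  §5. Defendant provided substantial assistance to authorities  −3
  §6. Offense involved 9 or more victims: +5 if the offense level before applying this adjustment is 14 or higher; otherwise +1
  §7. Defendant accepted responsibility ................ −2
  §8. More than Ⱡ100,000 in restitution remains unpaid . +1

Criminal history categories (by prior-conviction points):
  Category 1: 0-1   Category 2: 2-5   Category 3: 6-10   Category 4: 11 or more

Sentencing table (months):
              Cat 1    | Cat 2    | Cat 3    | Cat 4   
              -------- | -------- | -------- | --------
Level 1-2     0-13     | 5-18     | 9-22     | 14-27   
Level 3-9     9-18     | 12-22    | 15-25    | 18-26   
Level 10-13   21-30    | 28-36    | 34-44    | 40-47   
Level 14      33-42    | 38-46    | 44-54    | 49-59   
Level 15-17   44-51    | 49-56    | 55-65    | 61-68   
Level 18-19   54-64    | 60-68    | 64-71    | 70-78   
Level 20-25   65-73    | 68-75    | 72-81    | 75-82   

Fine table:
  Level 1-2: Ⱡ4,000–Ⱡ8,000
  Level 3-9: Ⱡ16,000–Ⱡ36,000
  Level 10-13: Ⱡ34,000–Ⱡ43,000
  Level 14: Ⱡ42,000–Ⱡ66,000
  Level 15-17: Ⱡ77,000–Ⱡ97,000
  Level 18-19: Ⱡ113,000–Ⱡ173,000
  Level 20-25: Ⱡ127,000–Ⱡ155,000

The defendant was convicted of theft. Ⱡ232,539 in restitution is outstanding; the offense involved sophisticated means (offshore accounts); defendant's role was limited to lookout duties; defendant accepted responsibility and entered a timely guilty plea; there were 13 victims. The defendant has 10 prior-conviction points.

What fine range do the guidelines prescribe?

Ⱡ4,000–Ⱡ8,000

Base offense level for theft: 3.
§2 applies: 3 − 2 = 1.
§4 applies (level before this adjustment is 1 < 14, so +1): 1 + 1 = 2.
§6 applies (level before this adjustment is 2 < 14, so +1): 2 + 1 = 3.
§7 applies: 3 − 2 = 1.
§8 applies: 1 + 1 = 2.
Final offense level: 2.
Level 2 falls in the 1-2 band.
Fine table: Level 1-2 → Ⱡ4,000–Ⱡ8,000.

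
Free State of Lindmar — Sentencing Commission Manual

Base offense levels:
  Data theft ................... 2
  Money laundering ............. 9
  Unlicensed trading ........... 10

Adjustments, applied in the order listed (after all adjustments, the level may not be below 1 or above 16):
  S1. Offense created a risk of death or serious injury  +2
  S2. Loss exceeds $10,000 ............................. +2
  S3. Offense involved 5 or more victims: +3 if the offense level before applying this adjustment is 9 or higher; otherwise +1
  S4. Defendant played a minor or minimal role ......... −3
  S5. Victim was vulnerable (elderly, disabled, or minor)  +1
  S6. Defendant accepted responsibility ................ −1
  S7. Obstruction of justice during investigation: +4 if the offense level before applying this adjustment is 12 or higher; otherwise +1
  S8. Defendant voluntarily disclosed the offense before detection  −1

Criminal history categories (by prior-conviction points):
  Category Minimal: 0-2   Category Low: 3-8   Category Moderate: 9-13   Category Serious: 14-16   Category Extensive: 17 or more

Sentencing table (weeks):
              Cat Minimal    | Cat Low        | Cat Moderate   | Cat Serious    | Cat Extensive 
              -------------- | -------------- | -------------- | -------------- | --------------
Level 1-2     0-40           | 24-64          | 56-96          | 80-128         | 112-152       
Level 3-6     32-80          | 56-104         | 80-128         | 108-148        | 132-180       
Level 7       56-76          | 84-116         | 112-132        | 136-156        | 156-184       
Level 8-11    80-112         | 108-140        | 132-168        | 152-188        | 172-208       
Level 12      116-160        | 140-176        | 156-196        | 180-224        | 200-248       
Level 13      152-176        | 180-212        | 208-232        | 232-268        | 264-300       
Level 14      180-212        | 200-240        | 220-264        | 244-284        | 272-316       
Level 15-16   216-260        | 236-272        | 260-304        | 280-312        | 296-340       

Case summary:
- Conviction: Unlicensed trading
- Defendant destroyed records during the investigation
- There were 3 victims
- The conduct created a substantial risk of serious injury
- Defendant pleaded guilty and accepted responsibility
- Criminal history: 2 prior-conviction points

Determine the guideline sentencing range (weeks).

116-160 weeks

Base offense level for unlicensed trading: 10.
S1 applies: 10 + 2 = 12.
S3 does not apply.
S4 does not apply.
S6 applies: 12 − 1 = 11.
S7 applies (level before this adjustment is 11 < 12, so +1): 11 + 1 = 12.
S8 does not apply.
Final offense level: 12.
Criminal history: 2 prior points → Category Minimal (0-2).
Level 12 falls in the 12 band.
Grid: Level 12 × Category Minimal = 116-160 weeks.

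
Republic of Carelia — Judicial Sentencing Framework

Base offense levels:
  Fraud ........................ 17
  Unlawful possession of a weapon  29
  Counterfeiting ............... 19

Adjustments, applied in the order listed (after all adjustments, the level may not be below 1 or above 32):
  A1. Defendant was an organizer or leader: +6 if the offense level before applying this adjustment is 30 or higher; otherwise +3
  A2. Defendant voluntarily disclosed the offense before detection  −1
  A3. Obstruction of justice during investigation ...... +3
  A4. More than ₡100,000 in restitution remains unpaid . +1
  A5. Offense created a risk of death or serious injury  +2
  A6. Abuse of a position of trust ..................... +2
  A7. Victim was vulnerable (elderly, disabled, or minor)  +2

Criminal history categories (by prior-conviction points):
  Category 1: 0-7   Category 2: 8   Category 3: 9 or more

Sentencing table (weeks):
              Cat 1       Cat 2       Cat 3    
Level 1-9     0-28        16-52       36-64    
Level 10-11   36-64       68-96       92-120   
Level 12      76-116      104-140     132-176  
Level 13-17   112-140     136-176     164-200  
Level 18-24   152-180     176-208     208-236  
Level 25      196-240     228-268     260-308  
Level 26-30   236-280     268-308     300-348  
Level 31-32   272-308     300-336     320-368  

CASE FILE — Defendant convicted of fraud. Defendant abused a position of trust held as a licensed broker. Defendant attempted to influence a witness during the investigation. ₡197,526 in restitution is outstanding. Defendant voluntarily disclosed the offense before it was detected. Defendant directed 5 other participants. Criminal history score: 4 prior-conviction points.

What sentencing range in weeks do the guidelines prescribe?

196-240 weeks

Base offense level for fraud: 17.
A1 applies (level before this adjustment is 17 < 30, so +3): 17 + 3 = 20.
A2 applies: 20 − 1 = 19.
A3 applies: 19 + 3 = 22.
A4 applies: 22 + 1 = 23.
A5 does not apply.
A6 applies: 23 + 2 = 25.
Final offense level: 25.
Criminal history: 4 prior points → Category 1 (0-7).
Level 25 falls in the 25 band.
Grid: Level 25 × Category 1 = 196-240 weeks.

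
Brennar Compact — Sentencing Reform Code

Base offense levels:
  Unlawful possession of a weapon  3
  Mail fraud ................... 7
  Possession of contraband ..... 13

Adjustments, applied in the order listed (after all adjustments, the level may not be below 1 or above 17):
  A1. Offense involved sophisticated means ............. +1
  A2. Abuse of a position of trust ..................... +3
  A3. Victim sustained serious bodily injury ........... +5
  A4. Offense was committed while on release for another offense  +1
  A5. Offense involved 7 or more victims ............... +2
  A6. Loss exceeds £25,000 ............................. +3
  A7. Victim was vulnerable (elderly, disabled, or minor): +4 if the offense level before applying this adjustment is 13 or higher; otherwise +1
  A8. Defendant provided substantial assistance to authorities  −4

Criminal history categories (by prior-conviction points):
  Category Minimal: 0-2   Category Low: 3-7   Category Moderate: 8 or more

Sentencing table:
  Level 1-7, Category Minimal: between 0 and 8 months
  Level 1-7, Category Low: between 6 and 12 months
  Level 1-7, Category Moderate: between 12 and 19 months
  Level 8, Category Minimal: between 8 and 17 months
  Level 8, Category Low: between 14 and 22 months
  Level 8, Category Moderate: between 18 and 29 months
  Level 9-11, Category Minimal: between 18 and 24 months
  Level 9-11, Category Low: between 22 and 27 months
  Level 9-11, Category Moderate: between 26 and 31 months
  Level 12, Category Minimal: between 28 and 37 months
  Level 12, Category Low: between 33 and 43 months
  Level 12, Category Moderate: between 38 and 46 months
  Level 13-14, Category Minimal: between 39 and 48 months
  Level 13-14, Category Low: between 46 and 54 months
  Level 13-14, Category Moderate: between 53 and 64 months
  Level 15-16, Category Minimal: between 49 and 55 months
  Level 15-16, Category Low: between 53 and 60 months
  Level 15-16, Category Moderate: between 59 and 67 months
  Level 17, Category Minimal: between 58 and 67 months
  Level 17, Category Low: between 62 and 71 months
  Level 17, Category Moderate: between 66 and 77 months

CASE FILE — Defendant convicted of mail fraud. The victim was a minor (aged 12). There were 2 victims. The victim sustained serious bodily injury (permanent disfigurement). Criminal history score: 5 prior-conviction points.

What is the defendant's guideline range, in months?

Base offense level for mail fraud: 7.
A2 does not apply.
A3 applies: 7 + 5 = 12.
A4 does not apply.
A7 applies (level before this adjustment is 12 < 13, so +1): 12 + 1 = 13.
A8 does not apply.
Final offense level: 13.
Criminal history: 5 prior points → Category Low (3-7).
Level 13 falls in the 13-14 band.
Grid: Level 13-14 × Category Low = 46-54 months.

46-54 months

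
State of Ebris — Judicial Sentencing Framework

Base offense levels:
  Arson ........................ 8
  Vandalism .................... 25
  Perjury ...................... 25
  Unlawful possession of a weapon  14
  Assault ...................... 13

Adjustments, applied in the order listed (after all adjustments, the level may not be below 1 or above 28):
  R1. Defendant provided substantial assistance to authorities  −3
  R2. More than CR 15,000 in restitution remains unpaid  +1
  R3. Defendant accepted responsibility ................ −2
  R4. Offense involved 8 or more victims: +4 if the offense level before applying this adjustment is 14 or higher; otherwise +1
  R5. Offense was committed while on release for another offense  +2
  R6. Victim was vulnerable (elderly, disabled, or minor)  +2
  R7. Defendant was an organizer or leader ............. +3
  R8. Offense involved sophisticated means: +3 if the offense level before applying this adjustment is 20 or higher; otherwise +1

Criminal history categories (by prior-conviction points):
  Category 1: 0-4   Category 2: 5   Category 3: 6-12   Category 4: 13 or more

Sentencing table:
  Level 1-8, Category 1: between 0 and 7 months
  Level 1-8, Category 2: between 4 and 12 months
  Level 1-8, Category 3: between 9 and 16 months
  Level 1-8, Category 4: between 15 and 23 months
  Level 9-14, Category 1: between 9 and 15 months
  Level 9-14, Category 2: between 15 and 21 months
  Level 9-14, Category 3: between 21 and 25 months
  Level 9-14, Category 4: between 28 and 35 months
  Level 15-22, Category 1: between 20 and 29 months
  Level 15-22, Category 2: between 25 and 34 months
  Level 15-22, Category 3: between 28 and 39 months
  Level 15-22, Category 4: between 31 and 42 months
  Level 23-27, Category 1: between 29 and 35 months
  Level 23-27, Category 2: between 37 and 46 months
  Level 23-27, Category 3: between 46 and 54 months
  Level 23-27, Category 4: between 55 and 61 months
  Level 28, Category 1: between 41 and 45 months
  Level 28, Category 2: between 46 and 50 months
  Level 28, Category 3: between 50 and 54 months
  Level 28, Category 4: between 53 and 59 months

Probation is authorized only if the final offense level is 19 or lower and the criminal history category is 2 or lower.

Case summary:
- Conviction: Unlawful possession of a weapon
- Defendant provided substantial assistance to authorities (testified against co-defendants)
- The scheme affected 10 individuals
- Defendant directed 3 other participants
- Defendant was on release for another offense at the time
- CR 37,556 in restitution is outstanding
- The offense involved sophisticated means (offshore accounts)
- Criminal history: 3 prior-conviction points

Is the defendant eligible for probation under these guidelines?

Base offense level for unlawful possession of a weapon: 14.
R1 applies: 14 − 3 = 11.
R2 applies: 11 + 1 = 12.
R4 applies (level before this adjustment is 12 < 14, so +1): 12 + 1 = 13.
R5 applies: 13 + 2 = 15.
R6 does not apply.
R7 applies: 15 + 3 = 18.
R8 applies (level before this adjustment is 18 < 20, so +1): 18 + 1 = 19.
Final offense level: 19.
Criminal history: 3 prior points → Category 1 (0-4).
Level 19 falls in the 15-22 band.
Grid: Level 15-22 × Category 1 = 20-29 months.
Probation check: level 19 ≤ 19 and category 1 ≤ 2 → eligible.

Yes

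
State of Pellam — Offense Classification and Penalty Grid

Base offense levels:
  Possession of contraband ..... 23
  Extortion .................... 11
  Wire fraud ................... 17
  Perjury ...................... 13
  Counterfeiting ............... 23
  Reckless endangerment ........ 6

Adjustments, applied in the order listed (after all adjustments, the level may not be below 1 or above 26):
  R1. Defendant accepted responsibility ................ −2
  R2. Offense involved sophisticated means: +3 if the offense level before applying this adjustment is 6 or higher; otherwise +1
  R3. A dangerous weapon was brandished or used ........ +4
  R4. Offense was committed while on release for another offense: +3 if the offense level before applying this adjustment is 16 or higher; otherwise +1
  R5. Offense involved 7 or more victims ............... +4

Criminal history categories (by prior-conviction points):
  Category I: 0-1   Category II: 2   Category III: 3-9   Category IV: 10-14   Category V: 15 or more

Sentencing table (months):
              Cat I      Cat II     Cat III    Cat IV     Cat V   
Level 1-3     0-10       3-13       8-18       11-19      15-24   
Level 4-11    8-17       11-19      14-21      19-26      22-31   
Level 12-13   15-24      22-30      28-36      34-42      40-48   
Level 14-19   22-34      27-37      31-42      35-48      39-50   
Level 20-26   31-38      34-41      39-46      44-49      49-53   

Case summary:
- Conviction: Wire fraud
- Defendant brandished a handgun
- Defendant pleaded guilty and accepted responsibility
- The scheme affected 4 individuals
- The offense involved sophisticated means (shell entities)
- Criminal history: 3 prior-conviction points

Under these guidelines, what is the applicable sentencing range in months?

Base offense level for wire fraud: 17.
R1 applies: 17 − 2 = 15.
R2 applies (level before this adjustment is 15 ≥ 6, so +3): 15 + 3 = 18.
R3 applies: 18 + 4 = 22.
R4 does not apply.
R5 does not apply.
Final offense level: 22.
Criminal history: 3 prior points → Category III (3-9).
Level 22 falls in the 20-26 band.
Grid: Level 20-26 × Category III = 39-46 months.

39-46 months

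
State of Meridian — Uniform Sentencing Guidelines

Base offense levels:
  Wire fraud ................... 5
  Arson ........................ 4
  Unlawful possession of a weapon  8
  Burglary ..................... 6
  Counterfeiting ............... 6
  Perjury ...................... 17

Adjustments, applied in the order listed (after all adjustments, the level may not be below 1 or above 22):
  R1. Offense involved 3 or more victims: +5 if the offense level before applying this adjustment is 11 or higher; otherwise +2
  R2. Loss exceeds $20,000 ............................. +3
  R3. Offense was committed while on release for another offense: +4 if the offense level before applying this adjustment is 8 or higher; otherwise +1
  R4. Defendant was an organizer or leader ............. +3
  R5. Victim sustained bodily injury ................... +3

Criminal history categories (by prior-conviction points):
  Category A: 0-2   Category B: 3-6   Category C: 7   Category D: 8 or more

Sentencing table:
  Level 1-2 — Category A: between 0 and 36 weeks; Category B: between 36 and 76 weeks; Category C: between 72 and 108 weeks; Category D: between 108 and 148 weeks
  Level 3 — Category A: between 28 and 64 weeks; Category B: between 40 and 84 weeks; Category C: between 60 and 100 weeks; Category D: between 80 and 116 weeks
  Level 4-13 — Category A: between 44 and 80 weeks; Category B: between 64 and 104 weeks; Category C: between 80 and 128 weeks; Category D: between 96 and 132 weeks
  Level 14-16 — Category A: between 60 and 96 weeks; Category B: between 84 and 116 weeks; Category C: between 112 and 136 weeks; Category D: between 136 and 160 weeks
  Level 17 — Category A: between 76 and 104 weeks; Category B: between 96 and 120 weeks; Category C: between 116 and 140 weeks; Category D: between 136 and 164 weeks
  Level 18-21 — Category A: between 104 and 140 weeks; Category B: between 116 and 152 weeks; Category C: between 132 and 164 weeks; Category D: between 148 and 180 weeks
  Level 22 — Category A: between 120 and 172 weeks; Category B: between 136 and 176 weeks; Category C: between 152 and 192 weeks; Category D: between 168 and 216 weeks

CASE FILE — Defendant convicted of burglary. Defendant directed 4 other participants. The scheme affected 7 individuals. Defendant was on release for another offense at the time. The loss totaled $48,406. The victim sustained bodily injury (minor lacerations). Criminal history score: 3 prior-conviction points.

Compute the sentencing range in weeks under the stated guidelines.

116-152 weeks

Base offense level for burglary: 6.
R1 applies (level before this adjustment is 6 < 11, so +2): 6 + 2 = 8.
R2 applies: 8 + 3 = 11.
R3 applies (level before this adjustment is 11 ≥ 8, so +4): 11 + 4 = 15.
R4 applies: 15 + 3 = 18.
R5 applies: 18 + 3 = 21.
Final offense level: 21.
Criminal history: 3 prior points → Category B (3-6).
Level 21 falls in the 18-21 band.
Grid: Level 18-21 × Category B = 116-152 weeks.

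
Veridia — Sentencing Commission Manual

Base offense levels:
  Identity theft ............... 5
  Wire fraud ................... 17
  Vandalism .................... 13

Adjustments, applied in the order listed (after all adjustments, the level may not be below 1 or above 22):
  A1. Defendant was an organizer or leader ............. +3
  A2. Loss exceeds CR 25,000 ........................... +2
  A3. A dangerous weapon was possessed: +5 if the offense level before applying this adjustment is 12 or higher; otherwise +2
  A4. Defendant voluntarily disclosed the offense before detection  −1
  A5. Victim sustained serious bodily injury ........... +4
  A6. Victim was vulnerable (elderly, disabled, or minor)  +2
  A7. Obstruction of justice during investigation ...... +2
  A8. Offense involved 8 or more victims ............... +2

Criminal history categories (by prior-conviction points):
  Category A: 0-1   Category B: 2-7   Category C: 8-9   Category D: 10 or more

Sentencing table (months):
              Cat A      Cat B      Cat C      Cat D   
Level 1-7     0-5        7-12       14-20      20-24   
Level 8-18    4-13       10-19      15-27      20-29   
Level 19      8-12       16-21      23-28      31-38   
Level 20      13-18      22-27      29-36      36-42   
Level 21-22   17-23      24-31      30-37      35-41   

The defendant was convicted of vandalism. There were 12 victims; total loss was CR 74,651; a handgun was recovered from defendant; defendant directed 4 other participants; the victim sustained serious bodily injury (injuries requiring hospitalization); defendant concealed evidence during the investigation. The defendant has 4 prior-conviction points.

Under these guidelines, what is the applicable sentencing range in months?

24-31 months

Base offense level for vandalism: 13.
A1 applies: 13 + 3 = 16.
A2 applies: 16 + 2 = 18.
A3 applies (level before this adjustment is 18 ≥ 12, so +5): 18 + 5 = 23.
A4 does not apply.
A5 applies: 23 + 4 = 27.
A7 applies: 27 + 2 = 29.
A8 applies: 29 + 2 = 31.
Level 31 exceeds the maximum of 22; capped at 22.
Final offense level: 22.
Criminal history: 4 prior points → Category B (2-7).
Level 22 falls in the 21-22 band.
Grid: Level 21-22 × Category B = 24-31 months.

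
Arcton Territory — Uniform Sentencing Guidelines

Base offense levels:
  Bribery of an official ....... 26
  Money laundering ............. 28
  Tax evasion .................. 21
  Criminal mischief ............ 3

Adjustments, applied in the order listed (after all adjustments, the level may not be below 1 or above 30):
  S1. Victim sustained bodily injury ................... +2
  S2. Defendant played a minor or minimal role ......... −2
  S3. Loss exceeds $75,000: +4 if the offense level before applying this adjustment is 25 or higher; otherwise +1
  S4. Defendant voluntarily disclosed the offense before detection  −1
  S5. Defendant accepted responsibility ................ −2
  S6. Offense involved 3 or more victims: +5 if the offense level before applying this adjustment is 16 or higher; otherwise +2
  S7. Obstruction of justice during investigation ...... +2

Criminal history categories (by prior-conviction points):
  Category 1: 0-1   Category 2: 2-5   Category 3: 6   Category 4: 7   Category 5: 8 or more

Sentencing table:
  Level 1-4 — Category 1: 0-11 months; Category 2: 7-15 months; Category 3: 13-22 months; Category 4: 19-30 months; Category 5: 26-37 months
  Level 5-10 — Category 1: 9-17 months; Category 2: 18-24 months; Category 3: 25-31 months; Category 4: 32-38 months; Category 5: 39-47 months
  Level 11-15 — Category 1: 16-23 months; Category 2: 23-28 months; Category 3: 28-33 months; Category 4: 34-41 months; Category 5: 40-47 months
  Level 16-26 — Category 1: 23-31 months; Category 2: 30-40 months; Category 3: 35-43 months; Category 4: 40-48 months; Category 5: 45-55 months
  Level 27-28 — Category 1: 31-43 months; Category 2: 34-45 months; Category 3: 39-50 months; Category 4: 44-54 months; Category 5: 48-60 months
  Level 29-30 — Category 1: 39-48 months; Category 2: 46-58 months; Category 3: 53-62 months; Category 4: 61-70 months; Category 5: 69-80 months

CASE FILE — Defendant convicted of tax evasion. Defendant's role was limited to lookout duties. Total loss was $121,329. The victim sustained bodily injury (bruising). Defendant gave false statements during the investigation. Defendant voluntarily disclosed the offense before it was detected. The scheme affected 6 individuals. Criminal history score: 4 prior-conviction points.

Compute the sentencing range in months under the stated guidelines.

34-45 months

Base offense level for tax evasion: 21.
S1 applies: 21 + 2 = 23.
S2 applies: 23 − 2 = 21.
S3 applies (level before this adjustment is 21 < 25, so +1): 21 + 1 = 22.
S4 applies: 22 − 1 = 21.
S6 applies (level before this adjustment is 21 ≥ 16, so +5): 21 + 5 = 26.
S7 applies: 26 + 2 = 28.
Final offense level: 28.
Criminal history: 4 prior points → Category 2 (2-5).
Level 28 falls in the 27-28 band.
Grid: Level 27-28 × Category 2 = 34-45 months.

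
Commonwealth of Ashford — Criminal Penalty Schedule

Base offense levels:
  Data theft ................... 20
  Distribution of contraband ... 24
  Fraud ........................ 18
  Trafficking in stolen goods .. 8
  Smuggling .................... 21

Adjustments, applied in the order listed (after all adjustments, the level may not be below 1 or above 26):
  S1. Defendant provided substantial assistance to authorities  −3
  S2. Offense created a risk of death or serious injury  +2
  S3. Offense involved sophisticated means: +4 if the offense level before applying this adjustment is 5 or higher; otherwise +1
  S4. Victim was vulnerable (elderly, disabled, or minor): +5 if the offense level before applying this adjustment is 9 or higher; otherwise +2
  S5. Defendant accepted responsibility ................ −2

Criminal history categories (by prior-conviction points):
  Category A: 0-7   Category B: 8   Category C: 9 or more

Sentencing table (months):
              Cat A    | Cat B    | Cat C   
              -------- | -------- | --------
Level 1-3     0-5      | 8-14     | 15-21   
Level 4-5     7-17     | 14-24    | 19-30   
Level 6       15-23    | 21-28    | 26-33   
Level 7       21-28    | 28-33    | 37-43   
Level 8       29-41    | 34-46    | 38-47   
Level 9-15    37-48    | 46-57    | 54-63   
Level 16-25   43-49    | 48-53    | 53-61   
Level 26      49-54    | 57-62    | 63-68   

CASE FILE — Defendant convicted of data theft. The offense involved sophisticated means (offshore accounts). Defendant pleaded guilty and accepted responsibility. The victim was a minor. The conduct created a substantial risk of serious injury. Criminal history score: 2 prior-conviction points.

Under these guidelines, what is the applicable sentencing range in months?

Base offense level for data theft: 20.
S2 applies: 20 + 2 = 22.
S3 applies (level before this adjustment is 22 ≥ 5, so +4): 22 + 4 = 26.
S4 applies (level before this adjustment is 26 ≥ 9, so +5): 26 + 5 = 31.
S5 applies: 31 − 2 = 29.
Level 29 exceeds the maximum of 26; capped at 26.
Final offense level: 26.
Criminal history: 2 prior points → Category A (0-7).
Level 26 falls in the 26 band.
Grid: Level 26 × Category A = 49-54 months.

49-54 months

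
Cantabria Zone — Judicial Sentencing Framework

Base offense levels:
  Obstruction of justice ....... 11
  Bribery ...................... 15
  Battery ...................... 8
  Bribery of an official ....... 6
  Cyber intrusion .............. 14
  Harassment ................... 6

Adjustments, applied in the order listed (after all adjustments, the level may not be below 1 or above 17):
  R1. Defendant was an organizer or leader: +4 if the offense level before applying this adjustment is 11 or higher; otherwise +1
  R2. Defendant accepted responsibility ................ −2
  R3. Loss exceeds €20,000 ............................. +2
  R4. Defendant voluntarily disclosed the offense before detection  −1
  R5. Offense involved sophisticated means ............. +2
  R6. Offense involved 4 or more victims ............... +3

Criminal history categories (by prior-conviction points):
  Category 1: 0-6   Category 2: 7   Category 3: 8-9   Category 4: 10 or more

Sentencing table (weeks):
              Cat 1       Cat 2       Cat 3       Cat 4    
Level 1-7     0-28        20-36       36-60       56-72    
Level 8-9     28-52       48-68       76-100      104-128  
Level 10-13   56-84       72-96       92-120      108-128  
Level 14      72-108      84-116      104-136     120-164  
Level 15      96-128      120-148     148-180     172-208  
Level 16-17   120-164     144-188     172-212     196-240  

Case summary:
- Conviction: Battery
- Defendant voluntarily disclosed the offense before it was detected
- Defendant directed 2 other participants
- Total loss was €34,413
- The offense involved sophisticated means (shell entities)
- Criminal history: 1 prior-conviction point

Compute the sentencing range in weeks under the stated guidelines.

56-84 weeks

Base offense level for battery: 8.
R1 applies (level before this adjustment is 8 < 11, so +1): 8 + 1 = 9.
R2 does not apply.
R3 applies: 9 + 2 = 11.
R4 applies: 11 − 1 = 10.
R5 applies: 10 + 2 = 12.
Final offense level: 12.
Criminal history: 1 prior point → Category 1 (0-6).
Level 12 falls in the 10-13 band.
Grid: Level 10-13 × Category 1 = 56-84 weeks.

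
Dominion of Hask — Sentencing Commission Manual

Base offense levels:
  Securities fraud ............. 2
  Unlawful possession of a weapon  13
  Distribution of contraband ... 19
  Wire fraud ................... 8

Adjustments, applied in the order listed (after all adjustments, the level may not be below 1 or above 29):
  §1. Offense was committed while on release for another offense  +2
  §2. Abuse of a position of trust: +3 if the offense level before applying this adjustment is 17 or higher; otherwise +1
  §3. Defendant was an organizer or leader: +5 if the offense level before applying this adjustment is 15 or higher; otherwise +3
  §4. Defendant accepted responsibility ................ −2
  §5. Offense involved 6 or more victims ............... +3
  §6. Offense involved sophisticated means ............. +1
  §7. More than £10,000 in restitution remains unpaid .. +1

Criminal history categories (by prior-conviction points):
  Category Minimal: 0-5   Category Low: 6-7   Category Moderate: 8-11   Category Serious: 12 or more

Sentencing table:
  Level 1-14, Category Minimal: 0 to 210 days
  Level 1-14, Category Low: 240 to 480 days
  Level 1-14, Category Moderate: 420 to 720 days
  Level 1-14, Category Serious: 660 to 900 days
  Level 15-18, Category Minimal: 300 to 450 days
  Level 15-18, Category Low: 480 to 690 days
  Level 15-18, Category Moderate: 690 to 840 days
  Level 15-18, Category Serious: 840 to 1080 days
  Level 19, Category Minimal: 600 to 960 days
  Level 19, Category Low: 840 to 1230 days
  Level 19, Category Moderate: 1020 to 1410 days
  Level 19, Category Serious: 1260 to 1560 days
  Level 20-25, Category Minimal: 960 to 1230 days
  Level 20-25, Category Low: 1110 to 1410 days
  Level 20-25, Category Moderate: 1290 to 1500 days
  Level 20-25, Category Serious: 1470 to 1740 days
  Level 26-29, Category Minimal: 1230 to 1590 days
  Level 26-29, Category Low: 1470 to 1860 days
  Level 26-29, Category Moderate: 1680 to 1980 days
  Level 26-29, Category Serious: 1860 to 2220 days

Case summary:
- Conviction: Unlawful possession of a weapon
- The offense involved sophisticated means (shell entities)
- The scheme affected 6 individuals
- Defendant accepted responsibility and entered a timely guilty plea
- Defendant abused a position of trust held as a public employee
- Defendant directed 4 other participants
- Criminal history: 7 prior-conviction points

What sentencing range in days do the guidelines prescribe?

Base offense level for unlawful possession of a weapon: 13.
§2 applies (level before this adjustment is 13 < 17, so +1): 13 + 1 = 14.
§3 applies (level before this adjustment is 14 < 15, so +3): 14 + 3 = 17.
§4 applies: 17 − 2 = 15.
§5 applies: 15 + 3 = 18.
§6 applies: 18 + 1 = 19.
Final offense level: 19.
Criminal history: 7 prior points → Category Low (6-7).
Level 19 falls in the 19 band.
Grid: Level 19 × Category Low = 840-1230 days.

840-1230 days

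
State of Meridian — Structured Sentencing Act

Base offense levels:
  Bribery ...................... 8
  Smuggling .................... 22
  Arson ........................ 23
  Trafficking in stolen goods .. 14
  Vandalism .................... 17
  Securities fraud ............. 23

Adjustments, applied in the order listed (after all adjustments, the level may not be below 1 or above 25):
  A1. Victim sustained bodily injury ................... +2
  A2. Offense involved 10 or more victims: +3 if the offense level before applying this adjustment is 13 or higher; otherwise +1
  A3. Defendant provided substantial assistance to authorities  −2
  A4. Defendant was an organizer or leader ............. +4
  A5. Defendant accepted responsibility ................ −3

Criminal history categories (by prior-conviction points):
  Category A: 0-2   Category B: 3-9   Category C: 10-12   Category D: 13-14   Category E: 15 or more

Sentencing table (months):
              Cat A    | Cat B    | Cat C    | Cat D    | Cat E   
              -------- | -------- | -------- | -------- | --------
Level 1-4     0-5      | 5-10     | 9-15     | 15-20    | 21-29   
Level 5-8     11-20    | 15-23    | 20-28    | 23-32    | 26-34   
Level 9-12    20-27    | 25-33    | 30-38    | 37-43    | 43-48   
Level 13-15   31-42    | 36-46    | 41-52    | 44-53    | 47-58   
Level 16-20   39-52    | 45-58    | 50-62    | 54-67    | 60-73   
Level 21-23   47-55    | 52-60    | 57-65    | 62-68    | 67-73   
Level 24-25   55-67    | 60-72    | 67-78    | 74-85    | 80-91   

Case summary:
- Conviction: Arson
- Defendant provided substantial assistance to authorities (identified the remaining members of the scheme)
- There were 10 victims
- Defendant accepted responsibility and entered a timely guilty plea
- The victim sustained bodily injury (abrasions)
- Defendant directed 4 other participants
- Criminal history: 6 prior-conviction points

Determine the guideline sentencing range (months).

Base offense level for arson: 23.
A1 applies: 23 + 2 = 25.
A2 applies (level before this adjustment is 25 ≥ 13, so +3): 25 + 3 = 28.
A3 applies: 28 − 2 = 26.
A4 applies: 26 + 4 = 30.
A5 applies: 30 − 3 = 27.
Level 27 exceeds the maximum of 25; capped at 25.
Final offense level: 25.
Criminal history: 6 prior points → Category B (3-9).
Level 25 falls in the 24-25 band.
Grid: Level 24-25 × Category B = 60-72 months.

60-72 months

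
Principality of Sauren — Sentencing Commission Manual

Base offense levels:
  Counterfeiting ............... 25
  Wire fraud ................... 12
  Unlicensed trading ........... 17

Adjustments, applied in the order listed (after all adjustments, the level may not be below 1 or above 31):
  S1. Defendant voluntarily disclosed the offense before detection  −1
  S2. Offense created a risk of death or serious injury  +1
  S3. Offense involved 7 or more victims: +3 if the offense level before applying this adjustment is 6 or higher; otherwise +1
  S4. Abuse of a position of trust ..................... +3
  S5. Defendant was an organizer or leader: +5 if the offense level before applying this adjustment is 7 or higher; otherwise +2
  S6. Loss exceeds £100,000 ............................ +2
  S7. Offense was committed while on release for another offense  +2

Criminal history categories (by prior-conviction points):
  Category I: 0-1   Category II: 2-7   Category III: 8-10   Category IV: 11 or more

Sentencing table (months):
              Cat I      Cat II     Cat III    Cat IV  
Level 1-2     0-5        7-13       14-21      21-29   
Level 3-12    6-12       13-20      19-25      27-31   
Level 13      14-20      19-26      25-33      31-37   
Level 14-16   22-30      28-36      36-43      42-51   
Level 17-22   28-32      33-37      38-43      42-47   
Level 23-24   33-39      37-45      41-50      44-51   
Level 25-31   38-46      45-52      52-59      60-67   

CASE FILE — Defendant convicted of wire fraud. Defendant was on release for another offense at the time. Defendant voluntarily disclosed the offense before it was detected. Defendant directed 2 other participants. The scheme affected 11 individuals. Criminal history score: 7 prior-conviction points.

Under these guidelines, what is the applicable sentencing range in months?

Base offense level for wire fraud: 12.
S1 applies: 12 − 1 = 11.
S3 applies (level before this adjustment is 11 ≥ 6, so +3): 11 + 3 = 14.
S4 does not apply.
S5 applies (level before this adjustment is 14 ≥ 7, so +5): 14 + 5 = 19.
S6 does not apply.
S7 applies: 19 + 2 = 21.
Final offense level: 21.
Criminal history: 7 prior points → Category II (2-7).
Level 21 falls in the 17-22 band.
Grid: Level 17-22 × Category II = 33-37 months.

33-37 months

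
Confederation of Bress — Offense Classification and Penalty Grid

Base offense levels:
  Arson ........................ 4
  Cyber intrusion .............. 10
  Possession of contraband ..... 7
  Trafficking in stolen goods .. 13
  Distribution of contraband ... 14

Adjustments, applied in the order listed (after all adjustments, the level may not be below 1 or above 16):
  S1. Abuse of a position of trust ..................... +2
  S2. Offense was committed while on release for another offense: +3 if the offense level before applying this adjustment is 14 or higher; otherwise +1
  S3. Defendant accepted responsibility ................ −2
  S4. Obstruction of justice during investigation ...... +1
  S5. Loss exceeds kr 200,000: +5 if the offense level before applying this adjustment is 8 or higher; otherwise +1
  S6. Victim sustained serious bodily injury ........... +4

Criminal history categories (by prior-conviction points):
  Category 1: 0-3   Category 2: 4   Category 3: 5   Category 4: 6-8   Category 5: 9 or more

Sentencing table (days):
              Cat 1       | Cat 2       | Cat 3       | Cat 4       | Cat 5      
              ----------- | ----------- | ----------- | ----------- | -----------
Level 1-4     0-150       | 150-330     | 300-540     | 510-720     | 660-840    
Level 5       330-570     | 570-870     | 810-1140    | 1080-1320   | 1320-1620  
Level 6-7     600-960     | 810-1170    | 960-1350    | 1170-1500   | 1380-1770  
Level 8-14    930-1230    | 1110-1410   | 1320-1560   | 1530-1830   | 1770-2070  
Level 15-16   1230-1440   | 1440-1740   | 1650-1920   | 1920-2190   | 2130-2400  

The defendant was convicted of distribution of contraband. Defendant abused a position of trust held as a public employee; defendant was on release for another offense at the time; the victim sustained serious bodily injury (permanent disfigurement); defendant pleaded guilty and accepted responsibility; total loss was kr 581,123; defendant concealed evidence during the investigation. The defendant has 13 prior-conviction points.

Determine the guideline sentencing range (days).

Base offense level for distribution of contraband: 14.
S1 applies: 14 + 2 = 16.
S2 applies (level before this adjustment is 16 ≥ 14, so +3): 16 + 3 = 19.
S3 applies: 19 − 2 = 17.
S4 applies: 17 + 1 = 18.
S5 applies (level before this adjustment is 18 ≥ 8, so +5): 18 + 5 = 23.
S6 applies: 23 + 4 = 27.
Level 27 exceeds the maximum of 16; capped at 16.
Final offense level: 16.
Criminal history: 13 prior points → Category 5 (9+).
Level 16 falls in the 15-16 band.
Grid: Level 15-16 × Category 5 = 2130-2400 days.

2130-2400 days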